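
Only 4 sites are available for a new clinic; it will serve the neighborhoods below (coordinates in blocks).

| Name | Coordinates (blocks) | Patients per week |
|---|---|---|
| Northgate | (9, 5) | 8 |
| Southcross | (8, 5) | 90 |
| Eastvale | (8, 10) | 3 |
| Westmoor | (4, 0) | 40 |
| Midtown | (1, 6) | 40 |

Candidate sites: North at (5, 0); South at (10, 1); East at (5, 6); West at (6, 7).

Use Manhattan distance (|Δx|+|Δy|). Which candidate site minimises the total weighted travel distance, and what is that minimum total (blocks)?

East, total 861 blocks

Total weighted distance at each candidate:
  North (5, 0): total = 1271
  South (10, 1): total = 1453
  East (5, 6): total = 861
  West (6, 7): total = 1015
Minimum is at East with total 861 blocks.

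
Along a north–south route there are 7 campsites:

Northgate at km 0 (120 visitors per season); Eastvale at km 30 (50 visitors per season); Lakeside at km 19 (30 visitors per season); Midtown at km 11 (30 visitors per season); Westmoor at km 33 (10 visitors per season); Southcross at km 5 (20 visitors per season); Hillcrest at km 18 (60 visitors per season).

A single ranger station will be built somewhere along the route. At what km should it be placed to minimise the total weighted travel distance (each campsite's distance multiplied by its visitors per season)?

x = 11

For a sum of weighted absolute distances on a line, the optimum is the weighted median (not the mean). Total weight W = 320; half-weight = 160.
Sort by position and accumulate weight:
  km 0 (Northgate, w=120) → cum 120
  km 5 (Southcross, w=20) → cum 140
  km 11 (Midtown, w=30) → cum 170  ≥ 160 → median here
  km 18 (Hillcrest, w=60) → cum 230
  km 19 (Lakeside, w=30) → cum 260
  km 30 (Eastvale, w=50) → cum 310
  km 33 (Westmoor, w=10) → cum 320
Optimal location: km 11.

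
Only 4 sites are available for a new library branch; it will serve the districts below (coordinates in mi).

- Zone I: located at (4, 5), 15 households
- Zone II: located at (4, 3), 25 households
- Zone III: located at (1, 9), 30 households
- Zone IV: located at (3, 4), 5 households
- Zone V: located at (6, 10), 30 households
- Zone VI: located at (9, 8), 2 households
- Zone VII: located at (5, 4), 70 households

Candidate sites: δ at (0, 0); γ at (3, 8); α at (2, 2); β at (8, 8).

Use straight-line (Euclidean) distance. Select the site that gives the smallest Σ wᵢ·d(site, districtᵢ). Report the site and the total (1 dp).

Total weighted distance at each candidate:
  δ (0, 0): total = 1339.9
  γ (3, 8): total = 695.2
  α (2, 2): total = 872.5
  β (8, 8): total = 916.1
Minimum is at γ with total 695.2 mi.

γ, total 695.2 mi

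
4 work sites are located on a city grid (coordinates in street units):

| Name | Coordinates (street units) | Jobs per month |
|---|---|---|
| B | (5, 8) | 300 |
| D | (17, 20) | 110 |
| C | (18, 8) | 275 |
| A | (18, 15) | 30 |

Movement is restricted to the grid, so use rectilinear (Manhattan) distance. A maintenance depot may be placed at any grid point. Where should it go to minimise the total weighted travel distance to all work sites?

(17, 8)

Manhattan distance separates: Σwᵢ(|x−xᵢ|+|y−yᵢ|) = Σwᵢ|x−xᵢ| + Σwᵢ|y−yᵢ|, so x and y are optimised independently as 1-D weighted medians.
Total weight W = 715; half = 357.5.
x-coordinate, sorted with cumulative weight:
  x=5 (B, w=300) cum 300
  x=17 (D, w=110) cum 410  ← median
  x=18 (C, w=275) cum 685
  x=18 (A, w=30) cum 715
⇒ x* = 17
y-coordinate, sorted with cumulative weight:
  y=8 (B, w=300) cum 300
  y=8 (C, w=275) cum 575  ← median
  y=15 (A, w=30) cum 605
  y=20 (D, w=110) cum 715
⇒ y* = 8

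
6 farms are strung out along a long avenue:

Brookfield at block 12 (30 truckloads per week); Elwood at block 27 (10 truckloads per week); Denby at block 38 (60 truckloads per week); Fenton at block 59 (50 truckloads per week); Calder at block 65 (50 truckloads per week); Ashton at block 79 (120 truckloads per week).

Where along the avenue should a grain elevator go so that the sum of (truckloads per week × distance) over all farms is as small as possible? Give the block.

For a sum of weighted absolute distances on a line, the optimum is the weighted median (not the mean). Total weight W = 320; half-weight = 160.
Sort by position and accumulate weight:
  block 12 (Brookfield, w=30) → cum 30
  block 27 (Elwood, w=10) → cum 40
  block 38 (Denby, w=60) → cum 100
  block 59 (Fenton, w=50) → cum 150
  block 65 (Calder, w=50) → cum 200  ≥ 160 → median here
  block 79 (Ashton, w=120) → cum 320
Optimal location: block 65.

x = 65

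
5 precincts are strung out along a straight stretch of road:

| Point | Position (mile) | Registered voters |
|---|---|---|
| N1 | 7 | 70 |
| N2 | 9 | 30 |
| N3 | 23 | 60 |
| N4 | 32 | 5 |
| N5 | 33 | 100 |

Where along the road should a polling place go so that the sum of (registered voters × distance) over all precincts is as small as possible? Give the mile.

x = 23

For a sum of weighted absolute distances on a line, the optimum is the weighted median (not the mean). Total weight W = 265; half-weight = 132.5.
Sort by position and accumulate weight:
  mile 7 (N1, w=70) → cum 70
  mile 9 (N2, w=30) → cum 100
  mile 23 (N3, w=60) → cum 160  ≥ 132.5 → median here
  mile 32 (N4, w=5) → cum 165
  mile 33 (N5, w=100) → cum 265
Optimal location: mile 23.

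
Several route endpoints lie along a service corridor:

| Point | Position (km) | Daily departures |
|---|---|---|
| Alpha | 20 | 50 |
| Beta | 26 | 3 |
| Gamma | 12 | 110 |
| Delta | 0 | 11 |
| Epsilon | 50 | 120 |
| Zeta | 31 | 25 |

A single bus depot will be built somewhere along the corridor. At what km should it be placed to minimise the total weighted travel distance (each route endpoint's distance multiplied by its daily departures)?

x = 20

For a sum of weighted absolute distances on a line, the optimum is the weighted median (not the mean). Total weight W = 319; half-weight = 159.5.
Sort by position and accumulate weight:
  km 0 (Delta, w=11) → cum 11
  km 12 (Gamma, w=110) → cum 121
  km 20 (Alpha, w=50) → cum 171  ≥ 159.5 → median here
  km 26 (Beta, w=3) → cum 174
  km 31 (Zeta, w=25) → cum 199
  km 50 (Epsilon, w=120) → cum 319
Optimal location: km 20.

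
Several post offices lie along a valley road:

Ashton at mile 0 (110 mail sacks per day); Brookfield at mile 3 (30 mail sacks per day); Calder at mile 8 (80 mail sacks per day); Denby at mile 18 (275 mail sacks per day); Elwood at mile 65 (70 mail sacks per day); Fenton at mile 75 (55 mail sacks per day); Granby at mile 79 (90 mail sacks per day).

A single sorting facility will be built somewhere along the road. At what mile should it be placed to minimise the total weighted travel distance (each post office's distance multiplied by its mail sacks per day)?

For a sum of weighted absolute distances on a line, the optimum is the weighted median (not the mean). Total weight W = 710; half-weight = 355.
Sort by position and accumulate weight:
  mile 0 (Ashton, w=110) → cum 110
  mile 3 (Brookfield, w=30) → cum 140
  mile 8 (Calder, w=80) → cum 220
  mile 18 (Denby, w=275) → cum 495  ≥ 355 → median here
  mile 65 (Elwood, w=70) → cum 565
  mile 75 (Fenton, w=55) → cum 620
  mile 79 (Granby, w=90) → cum 710
Optimal location: mile 18.

x = 18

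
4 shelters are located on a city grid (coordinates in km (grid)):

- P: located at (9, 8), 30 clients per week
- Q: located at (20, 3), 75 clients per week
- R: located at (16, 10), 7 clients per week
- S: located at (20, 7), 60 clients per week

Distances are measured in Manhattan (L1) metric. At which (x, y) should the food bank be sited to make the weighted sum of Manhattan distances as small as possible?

Manhattan distance separates: Σwᵢ(|x−xᵢ|+|y−yᵢ|) = Σwᵢ|x−xᵢ| + Σwᵢ|y−yᵢ|, so x and y are optimised independently as 1-D weighted medians.
Total weight W = 172; half = 86.
x-coordinate, sorted with cumulative weight:
  x=9 (P, w=30) cum 30
  x=16 (R, w=7) cum 37
  x=20 (Q, w=75) cum 112  ← median
  x=20 (S, w=60) cum 172
⇒ x* = 20
y-coordinate, sorted with cumulative weight:
  y=3 (Q, w=75) cum 75
  y=7 (S, w=60) cum 135  ← median
  y=8 (P, w=30) cum 165
  y=10 (R, w=7) cum 172
⇒ y* = 7

(20, 7)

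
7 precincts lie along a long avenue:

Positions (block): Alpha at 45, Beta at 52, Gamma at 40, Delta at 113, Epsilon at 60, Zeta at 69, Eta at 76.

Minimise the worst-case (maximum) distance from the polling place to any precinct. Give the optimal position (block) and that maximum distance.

location 76.5, max distance 36.5

The 1-center on a line is the midpoint of the two extreme points: leftmost at 40, rightmost at 113.
Optimal location = (40 + 113)/2 = 76.5; maximum distance = (113 − 40)/2 = 36.5.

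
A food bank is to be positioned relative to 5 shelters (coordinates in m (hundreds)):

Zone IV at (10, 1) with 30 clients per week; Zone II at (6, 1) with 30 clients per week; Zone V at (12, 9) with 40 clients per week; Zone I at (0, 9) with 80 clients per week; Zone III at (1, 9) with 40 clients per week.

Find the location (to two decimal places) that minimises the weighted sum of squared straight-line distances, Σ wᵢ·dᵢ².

(4.55, 6.82)

The minimiser of Σwᵢ‖p−pᵢ‖² is the weighted centroid p* = (Σwᵢpᵢ)/(Σwᵢ).
Σwᵢ = 220.
Σwᵢxᵢ = 30·10 + 30·6 + 40·12 + 80·0 + 40·1 = 1000.
Σwᵢyᵢ = 30·1 + 30·1 + 40·9 + 80·9 + 40·9 = 1500.
x* = 1000/220 = 4.55, y* = 1500/220 = 6.82.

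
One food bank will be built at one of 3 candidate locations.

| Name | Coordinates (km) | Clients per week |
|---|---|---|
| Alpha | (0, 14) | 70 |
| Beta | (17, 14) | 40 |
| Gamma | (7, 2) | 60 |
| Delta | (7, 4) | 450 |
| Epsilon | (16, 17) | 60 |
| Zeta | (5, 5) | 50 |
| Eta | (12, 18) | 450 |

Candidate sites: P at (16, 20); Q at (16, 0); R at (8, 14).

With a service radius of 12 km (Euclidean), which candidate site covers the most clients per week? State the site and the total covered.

Coverage radius r = 12 km; a point is covered iff (Δx)²+(Δy)² ≤ 12² = 144.
  P (16, 20): covers {Beta, Epsilon, Eta} → 550
  Q (16, 0): covers {Gamma, Delta} → 510
  R (8, 14): covers {Alpha, Beta, Delta, Epsilon, Zeta, Eta} → 1120
Maximum coverage at R: 1120 clients per week.

R, covering 1120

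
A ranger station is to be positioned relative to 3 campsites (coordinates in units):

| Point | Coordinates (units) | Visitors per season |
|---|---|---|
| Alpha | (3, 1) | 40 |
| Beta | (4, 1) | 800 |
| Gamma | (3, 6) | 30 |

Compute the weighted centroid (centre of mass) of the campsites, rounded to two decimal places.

The minimiser of Σwᵢ‖p−pᵢ‖² is the weighted centroid p* = (Σwᵢpᵢ)/(Σwᵢ).
Σwᵢ = 870.
Σwᵢxᵢ = 40·3 + 800·4 + 30·3 = 3410.
Σwᵢyᵢ = 40·1 + 800·1 + 30·6 = 1020.
x* = 3410/870 = 3.92, y* = 1020/870 = 1.17.

(3.92, 1.17)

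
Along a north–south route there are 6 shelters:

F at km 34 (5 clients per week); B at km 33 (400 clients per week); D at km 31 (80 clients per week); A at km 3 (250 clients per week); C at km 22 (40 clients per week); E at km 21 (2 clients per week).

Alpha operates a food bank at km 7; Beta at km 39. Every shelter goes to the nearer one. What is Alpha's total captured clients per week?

The indifferent point is the midpoint (7+39)/2 = 23; shelters left of it (closer to Alpha at 7) go to Alpha, those right go to Beta.
  A at 3 (w=250) → Alpha
  E at 21 (w=2) → Alpha
  C at 22 (w=40) → Alpha
  D at 31 (w=80) → Beta
  B at 33 (w=400) → Beta
  F at 34 (w=5) → Beta
Alpha captures 292; Beta captures 485.

292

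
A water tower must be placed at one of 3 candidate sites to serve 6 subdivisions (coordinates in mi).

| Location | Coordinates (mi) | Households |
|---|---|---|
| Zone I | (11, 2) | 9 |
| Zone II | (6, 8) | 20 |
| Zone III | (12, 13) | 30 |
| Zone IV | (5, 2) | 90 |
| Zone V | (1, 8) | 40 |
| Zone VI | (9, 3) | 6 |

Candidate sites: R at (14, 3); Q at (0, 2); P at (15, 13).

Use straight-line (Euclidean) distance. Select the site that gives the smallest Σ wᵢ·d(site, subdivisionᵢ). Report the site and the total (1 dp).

Total weighted distance at each candidate:
  R (14, 3): total = 1925.2
  Q (0, 2): total = 1504.7
  P (15, 13): total = 2403.8
Minimum is at Q with total 1504.7 mi.

Q, total 1504.7 mi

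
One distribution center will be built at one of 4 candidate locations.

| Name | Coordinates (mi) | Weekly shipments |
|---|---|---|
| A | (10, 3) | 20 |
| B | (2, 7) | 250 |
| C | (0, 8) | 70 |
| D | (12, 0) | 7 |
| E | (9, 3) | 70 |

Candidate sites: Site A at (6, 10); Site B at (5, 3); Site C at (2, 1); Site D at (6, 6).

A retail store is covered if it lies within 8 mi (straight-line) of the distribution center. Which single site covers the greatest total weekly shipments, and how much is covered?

Coverage radius r = 8 mi; a point is covered iff (Δx)²+(Δy)² ≤ 8² = 64.
  Site A (6, 10): covers {B, C, E} → 390
  Site B (5, 3): covers {A, B, C, D, E} → 417
  Site C (2, 1): covers {B, C, E} → 390
  Site D (6, 6): covers {A, B, C, E} → 410
Maximum coverage at Site B: 417 weekly shipments.

Site B, covering 417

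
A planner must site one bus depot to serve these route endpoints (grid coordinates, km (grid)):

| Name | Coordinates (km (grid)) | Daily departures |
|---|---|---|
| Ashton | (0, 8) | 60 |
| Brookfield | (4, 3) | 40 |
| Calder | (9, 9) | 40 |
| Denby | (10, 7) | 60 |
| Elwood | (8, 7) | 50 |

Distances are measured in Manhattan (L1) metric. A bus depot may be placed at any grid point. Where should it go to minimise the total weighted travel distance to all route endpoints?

(8, 7)

Manhattan distance separates: Σwᵢ(|x−xᵢ|+|y−yᵢ|) = Σwᵢ|x−xᵢ| + Σwᵢ|y−yᵢ|, so x and y are optimised independently as 1-D weighted medians.
Total weight W = 250; half = 125.
x-coordinate, sorted with cumulative weight:
  x=0 (Ashton, w=60) cum 60
  x=4 (Brookfield, w=40) cum 100
  x=8 (Elwood, w=50) cum 150  ← median
  x=9 (Calder, w=40) cum 190
  x=10 (Denby, w=60) cum 250
⇒ x* = 8
y-coordinate, sorted with cumulative weight:
  y=3 (Brookfield, w=40) cum 40
  y=7 (Denby, w=60) cum 100
  y=7 (Elwood, w=50) cum 150  ← median
  y=8 (Ashton, w=60) cum 210
  y=9 (Calder, w=40) cum 250
⇒ y* = 7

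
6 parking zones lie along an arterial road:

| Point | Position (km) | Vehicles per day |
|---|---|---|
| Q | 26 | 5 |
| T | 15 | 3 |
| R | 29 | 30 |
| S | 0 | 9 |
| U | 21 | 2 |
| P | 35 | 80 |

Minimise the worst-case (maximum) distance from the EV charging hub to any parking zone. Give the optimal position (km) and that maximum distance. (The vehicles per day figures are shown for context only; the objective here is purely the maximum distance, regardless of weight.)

location 17.5, max distance 17.5

The 1-center on a line is the midpoint of the two extreme points: leftmost at 0, rightmost at 35.
Optimal location = (0 + 35)/2 = 17.5; maximum distance = (35 − 0)/2 = 17.5.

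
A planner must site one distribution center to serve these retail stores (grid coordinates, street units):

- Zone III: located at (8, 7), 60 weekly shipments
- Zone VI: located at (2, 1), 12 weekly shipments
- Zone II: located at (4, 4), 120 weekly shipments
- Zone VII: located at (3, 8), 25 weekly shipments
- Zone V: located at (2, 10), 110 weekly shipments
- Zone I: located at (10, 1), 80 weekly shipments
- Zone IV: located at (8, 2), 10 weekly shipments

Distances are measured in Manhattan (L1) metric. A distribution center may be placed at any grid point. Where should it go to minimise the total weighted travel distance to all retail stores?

(4, 4)

Manhattan distance separates: Σwᵢ(|x−xᵢ|+|y−yᵢ|) = Σwᵢ|x−xᵢ| + Σwᵢ|y−yᵢ|, so x and y are optimised independently as 1-D weighted medians.
Total weight W = 417; half = 208.5.
x-coordinate, sorted with cumulative weight:
  x=2 (Zone VI, w=12) cum 12
  x=2 (Zone V, w=110) cum 122
  x=3 (Zone VII, w=25) cum 147
  x=4 (Zone II, w=120) cum 267  ← median
  x=8 (Zone III, w=60) cum 327
  x=8 (Zone IV, w=10) cum 337
  x=10 (Zone I, w=80) cum 417
⇒ x* = 4
y-coordinate, sorted with cumulative weight:
  y=1 (Zone VI, w=12) cum 12
  y=1 (Zone I, w=80) cum 92
  y=2 (Zone IV, w=10) cum 102
  y=4 (Zone II, w=120) cum 222  ← median
  y=7 (Zone III, w=60) cum 282
  y=8 (Zone VII, w=25) cum 307
  y=10 (Zone V, w=110) cum 417
⇒ y* = 4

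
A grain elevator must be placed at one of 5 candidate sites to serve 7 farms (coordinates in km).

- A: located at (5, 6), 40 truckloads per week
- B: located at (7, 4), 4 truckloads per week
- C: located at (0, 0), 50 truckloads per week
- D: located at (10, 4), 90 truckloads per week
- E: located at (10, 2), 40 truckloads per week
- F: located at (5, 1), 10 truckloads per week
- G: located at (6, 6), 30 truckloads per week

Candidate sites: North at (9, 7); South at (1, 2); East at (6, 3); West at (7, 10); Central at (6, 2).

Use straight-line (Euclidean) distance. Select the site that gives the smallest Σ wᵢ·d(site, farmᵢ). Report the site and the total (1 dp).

East, total 1115.9 km

Total weighted distance at each candidate:
  North (9, 7): total = 1405.0
  South (1, 2): total = 1786.5
  East (6, 3): total = 1115.9
  West (7, 10): total = 1974.6
  Central (6, 2): total = 1186.7
Minimum is at East with total 1115.9 km.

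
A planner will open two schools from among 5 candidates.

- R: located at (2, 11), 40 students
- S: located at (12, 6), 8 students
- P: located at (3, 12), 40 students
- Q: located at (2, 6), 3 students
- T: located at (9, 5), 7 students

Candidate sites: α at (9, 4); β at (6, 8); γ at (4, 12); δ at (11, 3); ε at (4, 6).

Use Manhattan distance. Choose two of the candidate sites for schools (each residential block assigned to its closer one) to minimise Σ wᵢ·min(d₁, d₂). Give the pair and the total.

Evaluate every pair (each demand assigned to the nearer of the two):
  {α, γ}: total = 231
  {γ, δ}: total = 244
  {γ, ε}: total = 272
  {β, γ}: total = 284
  {α, ε}: total = 613
  {α, β}: total = 625
  {δ, ε}: total = 626
  {β, δ}: total = 638
  {β, ε}: total = 672
  {α, δ}: total = 1186
Best pair: {α, γ} with total 231.

{α, γ}, total 231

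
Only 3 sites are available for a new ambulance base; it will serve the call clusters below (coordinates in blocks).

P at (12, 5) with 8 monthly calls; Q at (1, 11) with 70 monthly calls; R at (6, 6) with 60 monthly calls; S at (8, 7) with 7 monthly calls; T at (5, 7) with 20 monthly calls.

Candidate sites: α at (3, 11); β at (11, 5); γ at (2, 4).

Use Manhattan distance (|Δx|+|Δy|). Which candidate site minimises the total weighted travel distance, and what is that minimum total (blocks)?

Total weighted distance at each candidate:
  α (3, 11): total = 923
  β (11, 5): total = 1683
  γ (2, 4): total = 1191
Minimum is at α with total 923 blocks.

α, total 923 blocks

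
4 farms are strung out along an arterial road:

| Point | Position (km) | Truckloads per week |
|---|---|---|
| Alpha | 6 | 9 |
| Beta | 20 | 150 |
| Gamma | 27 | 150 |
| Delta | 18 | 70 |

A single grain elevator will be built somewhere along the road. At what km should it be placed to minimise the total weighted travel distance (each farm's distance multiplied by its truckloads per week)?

x = 20

For a sum of weighted absolute distances on a line, the optimum is the weighted median (not the mean). Total weight W = 379; half-weight = 189.5.
Sort by position and accumulate weight:
  km 6 (Alpha, w=9) → cum 9
  km 18 (Delta, w=70) → cum 79
  km 20 (Beta, w=150) → cum 229  ≥ 189.5 → median here
  km 27 (Gamma, w=150) → cum 379
Optimal location: km 20.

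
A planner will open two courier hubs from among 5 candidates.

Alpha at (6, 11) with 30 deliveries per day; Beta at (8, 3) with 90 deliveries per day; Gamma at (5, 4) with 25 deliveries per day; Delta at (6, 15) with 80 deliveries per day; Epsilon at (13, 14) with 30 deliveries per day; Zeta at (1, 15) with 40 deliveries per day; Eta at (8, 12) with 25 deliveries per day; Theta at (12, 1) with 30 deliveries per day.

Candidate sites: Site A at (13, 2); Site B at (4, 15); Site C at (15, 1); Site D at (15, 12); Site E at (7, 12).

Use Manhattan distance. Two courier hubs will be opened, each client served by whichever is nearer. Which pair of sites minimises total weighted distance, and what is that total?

Evaluate every pair (each demand assigned to the nearer of the two):
  {Site A, Site B}: total = 1785
  {Site A, Site E}: total = 1855
  {Site B, Site C}: total = 2135
  {Site C, Site E}: total = 2155
  {Site B, Site E}: total = 2235
  {Site D, Site E}: total = 2455
  {Site B, Site D}: total = 2915
  {Site A, Site D}: total = 3085
  {Site C, Site D}: total = 3460
  {Site A, Site C}: total = 4665
Best pair: {Site A, Site B} with total 1785.

{Site A, Site B}, total 1785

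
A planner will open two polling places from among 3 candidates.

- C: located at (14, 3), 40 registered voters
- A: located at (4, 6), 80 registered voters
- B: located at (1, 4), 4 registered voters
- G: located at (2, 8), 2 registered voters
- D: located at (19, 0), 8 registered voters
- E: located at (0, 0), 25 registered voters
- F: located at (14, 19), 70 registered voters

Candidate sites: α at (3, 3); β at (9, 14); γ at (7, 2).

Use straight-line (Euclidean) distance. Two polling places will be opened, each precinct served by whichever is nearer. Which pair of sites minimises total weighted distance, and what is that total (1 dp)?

{α, β}, total 1443.4

Evaluate every pair (each demand assigned to the nearer of the two):
  {α, β}: total = 1443.4
  {β, γ}: total = 1498.1
  {α, γ}: total = 2045.3
Best pair: {α, β} with total 1443.4.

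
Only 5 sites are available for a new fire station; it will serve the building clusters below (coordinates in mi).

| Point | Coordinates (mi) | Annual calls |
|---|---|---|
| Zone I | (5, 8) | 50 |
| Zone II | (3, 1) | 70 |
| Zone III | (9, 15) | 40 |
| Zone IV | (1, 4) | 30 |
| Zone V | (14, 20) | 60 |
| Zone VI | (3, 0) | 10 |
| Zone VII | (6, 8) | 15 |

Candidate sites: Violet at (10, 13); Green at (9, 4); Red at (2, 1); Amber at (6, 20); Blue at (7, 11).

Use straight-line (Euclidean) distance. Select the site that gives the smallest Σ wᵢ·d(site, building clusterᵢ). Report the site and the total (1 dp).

Total weighted distance at each candidate:
  Violet (10, 13): total = 2524.7
  Green (9, 4): total = 2585.3
  Red (2, 1): total = 2655.2
  Amber (6, 20): total = 3546.9
  Blue (7, 11): total = 2238.3
Minimum is at Blue with total 2238.3 mi.

Blue, total 2238.3 mi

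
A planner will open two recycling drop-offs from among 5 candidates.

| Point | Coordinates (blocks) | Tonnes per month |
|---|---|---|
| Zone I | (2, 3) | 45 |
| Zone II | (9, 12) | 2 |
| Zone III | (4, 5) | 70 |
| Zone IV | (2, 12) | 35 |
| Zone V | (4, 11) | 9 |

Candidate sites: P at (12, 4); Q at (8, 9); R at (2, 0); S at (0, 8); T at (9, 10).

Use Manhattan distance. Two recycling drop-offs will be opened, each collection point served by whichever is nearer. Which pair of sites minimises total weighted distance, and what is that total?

{R, S}, total 924

Evaluate every pair (each demand assigned to the nearer of the two):
  {R, S}: total = 924
  {R, T}: total = 998
  {Q, R}: total = 1002
  {S, T}: total = 1073
  {Q, S}: total = 1077
  {P, S}: total = 1100
  {P, R}: total = 1184
  {P, Q}: total = 1432
  {Q, T}: total = 1473
  {P, T}: total = 1498
Best pair: {R, S} with total 924.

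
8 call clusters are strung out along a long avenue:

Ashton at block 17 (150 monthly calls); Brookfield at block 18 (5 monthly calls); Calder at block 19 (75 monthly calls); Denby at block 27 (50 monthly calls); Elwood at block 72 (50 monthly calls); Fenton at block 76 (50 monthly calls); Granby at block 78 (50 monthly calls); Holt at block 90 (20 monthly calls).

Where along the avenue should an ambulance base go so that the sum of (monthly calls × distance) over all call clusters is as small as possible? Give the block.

x = 19

For a sum of weighted absolute distances on a line, the optimum is the weighted median (not the mean). Total weight W = 450; half-weight = 225.
Sort by position and accumulate weight:
  block 17 (Ashton, w=150) → cum 150
  block 18 (Brookfield, w=5) → cum 155
  block 19 (Calder, w=75) → cum 230  ≥ 225 → median here
  block 27 (Denby, w=50) → cum 280
  block 72 (Elwood, w=50) → cum 330
  block 76 (Fenton, w=50) → cum 380
  block 78 (Granby, w=50) → cum 430
  block 90 (Holt, w=20) → cum 450
Optimal location: block 19.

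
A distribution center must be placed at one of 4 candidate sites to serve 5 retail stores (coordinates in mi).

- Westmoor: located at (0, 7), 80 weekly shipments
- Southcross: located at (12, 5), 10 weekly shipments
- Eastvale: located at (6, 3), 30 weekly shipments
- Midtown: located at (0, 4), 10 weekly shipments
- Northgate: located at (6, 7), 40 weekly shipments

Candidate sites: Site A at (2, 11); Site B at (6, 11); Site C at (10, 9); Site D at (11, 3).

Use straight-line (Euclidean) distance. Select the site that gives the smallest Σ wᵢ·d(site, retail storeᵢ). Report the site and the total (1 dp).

Site A, total 1041.8 mi

Total weighted distance at each candidate:
  Site A (2, 11): total = 1041.8
  Site B (6, 11): total = 1153.9
  Site C (10, 9): total = 1367.6
  Site D (11, 3): total = 1475.3
Minimum is at Site A with total 1041.8 mi.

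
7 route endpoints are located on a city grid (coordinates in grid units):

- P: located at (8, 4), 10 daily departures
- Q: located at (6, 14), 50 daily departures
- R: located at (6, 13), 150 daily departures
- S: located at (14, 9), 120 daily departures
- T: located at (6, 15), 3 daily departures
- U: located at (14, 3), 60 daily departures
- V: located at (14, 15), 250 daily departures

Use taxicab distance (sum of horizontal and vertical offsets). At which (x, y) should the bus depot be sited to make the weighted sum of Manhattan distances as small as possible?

(14, 13)

Manhattan distance separates: Σwᵢ(|x−xᵢ|+|y−yᵢ|) = Σwᵢ|x−xᵢ| + Σwᵢ|y−yᵢ|, so x and y are optimised independently as 1-D weighted medians.
Total weight W = 643; half = 321.5.
x-coordinate, sorted with cumulative weight:
  x=6 (Q, w=50) cum 50
  x=6 (R, w=150) cum 200
  x=6 (T, w=3) cum 203
  x=8 (P, w=10) cum 213
  x=14 (S, w=120) cum 333  ← median
  x=14 (U, w=60) cum 393
  x=14 (V, w=250) cum 643
⇒ x* = 14
y-coordinate, sorted with cumulative weight:
  y=3 (U, w=60) cum 60
  y=4 (P, w=10) cum 70
  y=9 (S, w=120) cum 190
  y=13 (R, w=150) cum 340  ← median
  y=14 (Q, w=50) cum 390
  y=15 (T, w=3) cum 393
  y=15 (V, w=250) cum 643
⇒ y* = 13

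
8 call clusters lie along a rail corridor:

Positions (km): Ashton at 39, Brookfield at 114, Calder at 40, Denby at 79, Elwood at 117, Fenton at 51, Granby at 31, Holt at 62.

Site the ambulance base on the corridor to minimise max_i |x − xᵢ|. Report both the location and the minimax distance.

location 74, max distance 43

The 1-center on a line is the midpoint of the two extreme points: leftmost at 31, rightmost at 117.
Optimal location = (31 + 117)/2 = 74; maximum distance = (117 − 31)/2 = 43.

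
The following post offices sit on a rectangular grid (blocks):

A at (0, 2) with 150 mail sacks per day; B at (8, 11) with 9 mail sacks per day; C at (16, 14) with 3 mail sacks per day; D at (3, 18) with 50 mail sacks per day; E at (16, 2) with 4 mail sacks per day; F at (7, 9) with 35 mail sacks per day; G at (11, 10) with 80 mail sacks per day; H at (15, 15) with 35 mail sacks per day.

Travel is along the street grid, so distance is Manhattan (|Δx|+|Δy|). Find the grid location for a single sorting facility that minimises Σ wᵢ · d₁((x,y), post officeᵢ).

(3, 9)

Manhattan distance separates: Σwᵢ(|x−xᵢ|+|y−yᵢ|) = Σwᵢ|x−xᵢ| + Σwᵢ|y−yᵢ|, so x and y are optimised independently as 1-D weighted medians.
Total weight W = 366; half = 183.
x-coordinate, sorted with cumulative weight:
  x=0 (A, w=150) cum 150
  x=3 (D, w=50) cum 200  ← median
  x=7 (F, w=35) cum 235
  x=8 (B, w=9) cum 244
  x=11 (G, w=80) cum 324
  x=15 (H, w=35) cum 359
  x=16 (C, w=3) cum 362
  x=16 (E, w=4) cum 366
⇒ x* = 3
y-coordinate, sorted with cumulative weight:
  y=2 (A, w=150) cum 150
  y=2 (E, w=4) cum 154
  y=9 (F, w=35) cum 189  ← median
  y=10 (G, w=80) cum 269
  y=11 (B, w=9) cum 278
  y=14 (C, w=3) cum 281
  y=15 (H, w=35) cum 316
  y=18 (D, w=50) cum 366
⇒ y* = 9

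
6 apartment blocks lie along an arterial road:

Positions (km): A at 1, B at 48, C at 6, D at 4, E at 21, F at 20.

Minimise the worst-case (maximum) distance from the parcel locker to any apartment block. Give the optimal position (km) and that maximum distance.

The 1-center on a line is the midpoint of the two extreme points: leftmost at 1, rightmost at 48.
Optimal location = (1 + 48)/2 = 24.5; maximum distance = (48 − 1)/2 = 23.5.

location 24.5, max distance 23.5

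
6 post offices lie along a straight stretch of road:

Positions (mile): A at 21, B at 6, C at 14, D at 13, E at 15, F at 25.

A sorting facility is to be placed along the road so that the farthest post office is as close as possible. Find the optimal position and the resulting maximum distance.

The 1-center on a line is the midpoint of the two extreme points: leftmost at 6, rightmost at 25.
Optimal location = (6 + 25)/2 = 15.5; maximum distance = (25 − 6)/2 = 9.5.

location 15.5, max distance 9.5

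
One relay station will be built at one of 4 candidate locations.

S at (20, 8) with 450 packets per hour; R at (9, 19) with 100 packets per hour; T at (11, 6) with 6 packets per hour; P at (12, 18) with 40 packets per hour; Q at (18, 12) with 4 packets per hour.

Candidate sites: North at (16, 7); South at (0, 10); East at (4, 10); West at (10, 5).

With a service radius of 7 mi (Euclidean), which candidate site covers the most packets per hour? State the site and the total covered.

North, covering 460

Coverage radius r = 7 mi; a point is covered iff (Δx)²+(Δy)² ≤ 7² = 49.
  North (16, 7): covers {S, T, Q} → 460
  South (0, 10): covers {none} → 0
  East (4, 10): covers {none} → 0
  West (10, 5): covers {T} → 6
Maximum coverage at North: 460 packets per hour.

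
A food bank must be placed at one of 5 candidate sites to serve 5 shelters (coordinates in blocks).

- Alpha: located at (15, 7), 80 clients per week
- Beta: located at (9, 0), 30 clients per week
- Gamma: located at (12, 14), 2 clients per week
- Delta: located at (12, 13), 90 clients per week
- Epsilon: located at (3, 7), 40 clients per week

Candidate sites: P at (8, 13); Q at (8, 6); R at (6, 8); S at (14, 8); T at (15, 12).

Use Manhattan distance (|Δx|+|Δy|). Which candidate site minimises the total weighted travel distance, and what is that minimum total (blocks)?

Total weighted distance at each candidate:
  P (8, 13): total = 2270
  Q (8, 6): total = 2104
  R (6, 8): total = 2304
  S (14, 8): total = 1676
  T (15, 12): total = 1990
Minimum is at S with total 1676 blocks.

S, total 1676 blocks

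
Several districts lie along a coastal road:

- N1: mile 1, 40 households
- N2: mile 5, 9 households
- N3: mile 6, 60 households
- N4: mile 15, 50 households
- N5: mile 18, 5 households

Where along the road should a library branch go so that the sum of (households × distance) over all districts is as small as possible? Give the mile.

x = 6

For a sum of weighted absolute distances on a line, the optimum is the weighted median (not the mean). Total weight W = 164; half-weight = 82.
Sort by position and accumulate weight:
  mile 1 (N1, w=40) → cum 40
  mile 5 (N2, w=9) → cum 49
  mile 6 (N3, w=60) → cum 109  ≥ 82 → median here
  mile 15 (N4, w=50) → cum 159
  mile 18 (N5, w=5) → cum 164
Optimal location: mile 6.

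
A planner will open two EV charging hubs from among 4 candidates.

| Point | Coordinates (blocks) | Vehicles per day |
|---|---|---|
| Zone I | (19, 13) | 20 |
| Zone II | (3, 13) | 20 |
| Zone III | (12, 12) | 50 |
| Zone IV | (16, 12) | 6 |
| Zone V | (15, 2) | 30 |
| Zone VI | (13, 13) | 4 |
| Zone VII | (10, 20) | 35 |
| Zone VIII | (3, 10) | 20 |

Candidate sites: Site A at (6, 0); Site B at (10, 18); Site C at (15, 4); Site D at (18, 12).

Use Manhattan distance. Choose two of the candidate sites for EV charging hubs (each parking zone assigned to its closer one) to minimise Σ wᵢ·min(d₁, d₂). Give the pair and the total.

{Site B, Site D}, total 1376

Evaluate every pair (each demand assigned to the nearer of the two):
  {Site B, Site D}: total = 1376
  {Site B, Site C}: total = 1416
  {Site C, Site D}: total = 1656
  {Site A, Site B}: total = 1684
  {Site A, Site D}: total = 1846
  {Site A, Site C}: total = 2283
Best pair: {Site B, Site D} with total 1376.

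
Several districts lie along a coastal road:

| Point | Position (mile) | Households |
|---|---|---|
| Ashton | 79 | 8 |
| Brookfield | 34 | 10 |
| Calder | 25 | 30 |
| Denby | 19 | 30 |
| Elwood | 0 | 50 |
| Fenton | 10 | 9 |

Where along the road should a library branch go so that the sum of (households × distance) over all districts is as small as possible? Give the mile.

x = 19

For a sum of weighted absolute distances on a line, the optimum is the weighted median (not the mean). Total weight W = 137; half-weight = 68.5.
Sort by position and accumulate weight:
  mile 0 (Elwood, w=50) → cum 50
  mile 10 (Fenton, w=9) → cum 59
  mile 19 (Denby, w=30) → cum 89  ≥ 68.5 → median here
  mile 25 (Calder, w=30) → cum 119
  mile 34 (Brookfield, w=10) → cum 129
  mile 79 (Ashton, w=8) → cum 137
Optimal location: mile 19.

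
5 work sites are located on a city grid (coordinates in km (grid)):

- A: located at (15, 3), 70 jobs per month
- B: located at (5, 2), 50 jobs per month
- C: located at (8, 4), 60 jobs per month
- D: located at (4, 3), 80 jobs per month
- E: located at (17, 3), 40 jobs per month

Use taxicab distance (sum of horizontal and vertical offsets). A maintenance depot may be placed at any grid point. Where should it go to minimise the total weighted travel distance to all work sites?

(8, 3)

Manhattan distance separates: Σwᵢ(|x−xᵢ|+|y−yᵢ|) = Σwᵢ|x−xᵢ| + Σwᵢ|y−yᵢ|, so x and y are optimised independently as 1-D weighted medians.
Total weight W = 300; half = 150.
x-coordinate, sorted with cumulative weight:
  x=4 (D, w=80) cum 80
  x=5 (B, w=50) cum 130
  x=8 (C, w=60) cum 190  ← median
  x=15 (A, w=70) cum 260
  x=17 (E, w=40) cum 300
⇒ x* = 8
y-coordinate, sorted with cumulative weight:
  y=2 (B, w=50) cum 50
  y=3 (A, w=70) cum 120
  y=3 (D, w=80) cum 200  ← median
  y=3 (E, w=40) cum 240
  y=4 (C, w=60) cum 300
⇒ y* = 3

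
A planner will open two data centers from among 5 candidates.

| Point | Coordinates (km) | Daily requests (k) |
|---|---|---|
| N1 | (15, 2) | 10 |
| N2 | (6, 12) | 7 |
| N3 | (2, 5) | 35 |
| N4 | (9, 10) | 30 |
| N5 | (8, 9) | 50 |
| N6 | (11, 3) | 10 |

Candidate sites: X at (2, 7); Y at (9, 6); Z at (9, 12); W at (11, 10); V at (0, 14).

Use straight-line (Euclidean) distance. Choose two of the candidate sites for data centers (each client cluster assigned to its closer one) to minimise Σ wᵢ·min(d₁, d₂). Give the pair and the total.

Evaluate every pair (each demand assigned to the nearer of the two):
  {X, W}: total = 485.3
  {X, Y}: total = 501.1
  {X, Z}: total = 517.9
  {Y, Z}: total = 594.8
  {Y, W}: total = 611.5
  {Y, V}: total = 678.0
  {W, V}: total = 737.9
  {Z, W}: total = 745.0
  {Z, V}: total = 770.6
  {X, V}: total = 896.7
Best pair: {X, W} with total 485.3.

{X, W}, total 485.3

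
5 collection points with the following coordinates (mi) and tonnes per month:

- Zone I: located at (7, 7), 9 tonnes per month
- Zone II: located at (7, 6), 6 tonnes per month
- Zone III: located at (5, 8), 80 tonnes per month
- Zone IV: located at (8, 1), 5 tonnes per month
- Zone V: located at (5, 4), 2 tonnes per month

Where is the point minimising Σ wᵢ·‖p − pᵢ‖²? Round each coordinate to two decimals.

(5.44, 7.37)

The minimiser of Σwᵢ‖p−pᵢ‖² is the weighted centroid p* = (Σwᵢpᵢ)/(Σwᵢ).
Σwᵢ = 102.
Σwᵢxᵢ = 9·7 + 6·7 + 80·5 + 5·8 + 2·5 = 555.
Σwᵢyᵢ = 9·7 + 6·6 + 80·8 + 5·1 + 2·4 = 752.
x* = 555/102 = 5.44, y* = 752/102 = 7.37.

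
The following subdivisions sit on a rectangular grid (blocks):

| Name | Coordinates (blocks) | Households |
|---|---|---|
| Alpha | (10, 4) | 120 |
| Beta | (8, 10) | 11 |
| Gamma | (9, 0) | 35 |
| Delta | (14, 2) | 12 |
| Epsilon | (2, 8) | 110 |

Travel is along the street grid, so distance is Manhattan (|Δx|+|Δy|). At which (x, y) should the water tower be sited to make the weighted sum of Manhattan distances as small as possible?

(9, 4)

Manhattan distance separates: Σwᵢ(|x−xᵢ|+|y−yᵢ|) = Σwᵢ|x−xᵢ| + Σwᵢ|y−yᵢ|, so x and y are optimised independently as 1-D weighted medians.
Total weight W = 288; half = 144.
x-coordinate, sorted with cumulative weight:
  x=2 (Epsilon, w=110) cum 110
  x=8 (Beta, w=11) cum 121
  x=9 (Gamma, w=35) cum 156  ← median
  x=10 (Alpha, w=120) cum 276
  x=14 (Delta, w=12) cum 288
⇒ x* = 9
y-coordinate, sorted with cumulative weight:
  y=0 (Gamma, w=35) cum 35
  y=2 (Delta, w=12) cum 47
  y=4 (Alpha, w=120) cum 167  ← median
  y=8 (Epsilon, w=110) cum 277
  y=10 (Beta, w=11) cum 288
⇒ y* = 4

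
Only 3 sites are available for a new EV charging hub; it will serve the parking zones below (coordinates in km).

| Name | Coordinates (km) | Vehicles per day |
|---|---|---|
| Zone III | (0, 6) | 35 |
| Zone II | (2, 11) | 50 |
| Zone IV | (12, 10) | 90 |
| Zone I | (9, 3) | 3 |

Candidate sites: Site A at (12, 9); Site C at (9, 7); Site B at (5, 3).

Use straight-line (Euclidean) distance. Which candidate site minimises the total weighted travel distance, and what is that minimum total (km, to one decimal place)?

Site A, total 1053.0 km

Total weighted distance at each candidate:
  Site A (12, 9): total = 1053.0
  Site C (9, 7): total = 1113.9
  Site B (5, 3): total = 1534.2
Minimum is at Site A with total 1053.0 km.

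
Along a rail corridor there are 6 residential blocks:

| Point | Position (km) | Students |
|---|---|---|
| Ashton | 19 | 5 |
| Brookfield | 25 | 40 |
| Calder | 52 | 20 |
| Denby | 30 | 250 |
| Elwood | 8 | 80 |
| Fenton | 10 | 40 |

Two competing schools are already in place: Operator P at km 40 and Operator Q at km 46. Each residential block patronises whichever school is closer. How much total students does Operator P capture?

The indifferent point is the midpoint (40+46)/2 = 43; residential blocks left of it (closer to Operator P at 40) go to Operator P, those right go to Operator Q.
  Elwood at 8 (w=80) → Operator P
  Fenton at 10 (w=40) → Operator P
  Ashton at 19 (w=5) → Operator P
  Brookfield at 25 (w=40) → Operator P
  Denby at 30 (w=250) → Operator P
  Calder at 52 (w=20) → Operator Q
Operator P captures 415; Operator Q captures 20.

415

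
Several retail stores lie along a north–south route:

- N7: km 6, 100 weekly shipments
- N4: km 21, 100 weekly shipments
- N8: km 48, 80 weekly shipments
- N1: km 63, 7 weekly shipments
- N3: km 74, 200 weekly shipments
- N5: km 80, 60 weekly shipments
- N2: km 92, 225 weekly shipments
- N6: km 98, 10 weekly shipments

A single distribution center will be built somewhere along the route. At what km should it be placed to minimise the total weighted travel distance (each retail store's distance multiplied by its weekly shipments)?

x = 74

For a sum of weighted absolute distances on a line, the optimum is the weighted median (not the mean). Total weight W = 782; half-weight = 391.
Sort by position and accumulate weight:
  km 6 (N7, w=100) → cum 100
  km 21 (N4, w=100) → cum 200
  km 48 (N8, w=80) → cum 280
  km 63 (N1, w=7) → cum 287
  km 74 (N3, w=200) → cum 487  ≥ 391 → median here
  km 80 (N5, w=60) → cum 547
  km 92 (N2, w=225) → cum 772
  km 98 (N6, w=10) → cum 782
Optimal location: km 74.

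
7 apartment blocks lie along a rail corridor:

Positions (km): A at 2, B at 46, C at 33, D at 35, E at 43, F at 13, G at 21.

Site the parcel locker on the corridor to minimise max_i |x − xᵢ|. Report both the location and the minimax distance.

The 1-center on a line is the midpoint of the two extreme points: leftmost at 2, rightmost at 46.
Optimal location = (2 + 46)/2 = 24; maximum distance = (46 − 2)/2 = 22.

location 24, max distance 22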